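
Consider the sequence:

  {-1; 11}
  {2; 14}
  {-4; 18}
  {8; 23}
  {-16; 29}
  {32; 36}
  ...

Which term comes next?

First slot — ×(-2) each step: -1, 2, -4, 8, -16, 32 → -64.
Second slot: differences are 3, 4, 5, … (increasing by 1 each time), so 11, 14, 18, 23, 29, 36 → 44.
So the next term is {-64; 44}.

{-64; 44}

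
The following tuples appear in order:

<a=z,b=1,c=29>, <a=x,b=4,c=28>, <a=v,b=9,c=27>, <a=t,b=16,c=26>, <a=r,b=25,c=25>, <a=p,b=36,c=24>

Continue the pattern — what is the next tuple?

A — letters move back 2 places in the alphabet: z, x, v, t, r, p → n.
B: perfect squares: 1², 2², 3², …, so 1, 4, 9, 16, 25, 36 → 49.
C — −1 each step: 29, 28, 27, 26, 25, 24 → 23.
So the next tuple is <a=n,b=49,c=23>.

<a=n,b=49,c=23>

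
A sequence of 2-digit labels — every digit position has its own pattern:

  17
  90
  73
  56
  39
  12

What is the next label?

First digit: 1, 9, 7, 5, 3, 1 → 9 (−2 each step, mod 10).
For the second digit, +3 each step, mod 10: 7, 0, 3, 6, 9, 2 → 5.
Putting it together: 95.

95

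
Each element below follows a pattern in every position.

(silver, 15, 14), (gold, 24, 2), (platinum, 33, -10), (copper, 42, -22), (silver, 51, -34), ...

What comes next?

Metal — repeats silver → gold → platinum → copper: silver, gold, platinum, copper, silver → gold.
Second entry goes 15, 24, 33, 42, 51 → 60 (+9 each step).
For the third entry, −12 each step: 14, 2, -10, -22, -34 → -46.
Combining the parts gives (gold, 60, -46).

(gold, 60, -46)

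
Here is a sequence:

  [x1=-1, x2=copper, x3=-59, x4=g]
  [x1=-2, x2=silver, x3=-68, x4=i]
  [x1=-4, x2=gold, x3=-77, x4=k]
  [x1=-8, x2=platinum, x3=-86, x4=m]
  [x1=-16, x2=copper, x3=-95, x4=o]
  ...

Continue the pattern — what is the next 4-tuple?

[x1=-32, x2=silver, x3=-104, x4=q]

X1: -1, -2, -4, -8, -16 → -32 (×2 each step).
X2: repeats copper → silver → gold → platinum, so copper, silver, gold, platinum, copper → silver.
X3 — −9 each step: -59, -68, -77, -86, -95 → -104.
X4: letters move forward 2 places in the alphabet, so g, i, k, m, o → q.
So the next 4-tuple is [x1=-32, x2=silver, x3=-104, x4=q].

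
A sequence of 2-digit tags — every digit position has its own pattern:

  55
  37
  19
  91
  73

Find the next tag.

55

First digit: −2 each step, mod 10, so 5, 3, 1, 9, 7 → 5.
For the second digit, +2 each step, mod 10: 5, 7, 9, 1, 3 → 5.
So the next tag is 55.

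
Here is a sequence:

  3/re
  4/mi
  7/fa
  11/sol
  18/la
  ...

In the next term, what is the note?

ti

Note — runs through the solfège scale do→ti: re, mi, fa, sol, la → ti.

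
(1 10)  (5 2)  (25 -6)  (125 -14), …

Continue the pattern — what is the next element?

For the first slot, ×5 each step: 1, 5, 25, 125 → 625.
For the second slot, −8 each step: 10, 2, -6, -14 → -22.
Putting it together: (625 -22).

(625 -22)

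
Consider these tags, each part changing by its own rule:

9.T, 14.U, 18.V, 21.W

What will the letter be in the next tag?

X

Letter: letters move forward 1 place in the alphabet, so T, U, V, W → X.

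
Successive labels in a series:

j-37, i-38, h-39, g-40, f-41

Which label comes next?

For the letter, letters move back 1 place in the alphabet: j, i, h, g, f → e.
Second component: +1 each step, so 37, 38, 39, 40, 41 → 42.
Putting it together: e-42.

e-42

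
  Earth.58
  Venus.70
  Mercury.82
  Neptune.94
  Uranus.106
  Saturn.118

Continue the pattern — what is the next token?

Jupiter.130

Planet: runs backward through the planets Mercury→Neptune, so Earth, Venus, Mercury, Neptune, Uranus, Saturn → Jupiter.
Second component: +12 each step, so 58, 70, 82, 94, 106, 118 → 130.
Combining the parts gives Jupiter.130.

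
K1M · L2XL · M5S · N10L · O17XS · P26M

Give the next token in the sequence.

Q37XL

Letter: letters move forward 1 place in the alphabet, so K, L, M, N, O, P → Q.
Second component: 1, 2, 5, 10, 17, 26 → 37 (differences are 1, 3, 5, … (increasing by 2 each time)).
Size: repeats M → XL → S → L → XS, so M, XL, S, L, XS, M → XL.
Putting it together: Q37XL.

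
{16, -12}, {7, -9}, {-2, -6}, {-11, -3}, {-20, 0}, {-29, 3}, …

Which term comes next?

{-38, 6}

First coordinate: 16, 7, -2, -11, -20, -29 → -38 (−9 each step).
Second coordinate goes -12, -9, -6, -3, 0, 3 → 6 (+3 each step).
Putting it together: {-38, 6}.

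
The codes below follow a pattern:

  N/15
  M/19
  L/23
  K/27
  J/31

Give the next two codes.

I/35, H/39

Letter — letters move back 1 place in the alphabet: N, M, L, K, J → I → H.
Second component: +4 each step, so 15, 19, 23, 27, 31 → 35 → 39.
So the next two codes are I/35 and H/39.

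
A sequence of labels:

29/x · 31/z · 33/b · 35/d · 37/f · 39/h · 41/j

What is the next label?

43/l

For the first component, +2 each step: 29, 31, 33, 35, 37, 39, 41 → 43.
Letter goes x, z, b, d, f, h, j → l (letters move forward 2 places in the alphabet, wrapping Z→A).
Combining the parts gives 43/l.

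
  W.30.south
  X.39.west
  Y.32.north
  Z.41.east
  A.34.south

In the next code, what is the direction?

west

Letter — letters move forward 1 place in the alphabet, wrapping Z→A: W, X, Y, Z, A → B.
Second component: 30, 39, 32, 41, 34 → 43 (alternating steps +9, −7, +9, −7, …).
Direction — repeats south → west → north → east: south, west, north, east, south → west.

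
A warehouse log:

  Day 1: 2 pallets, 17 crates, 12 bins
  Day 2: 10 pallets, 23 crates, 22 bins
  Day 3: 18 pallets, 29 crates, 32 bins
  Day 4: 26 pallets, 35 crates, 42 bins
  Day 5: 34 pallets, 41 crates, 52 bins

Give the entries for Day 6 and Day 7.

Pallets: 2, 10, 18, 26, 34 → 42 → 50 (+8 each step).
Crates goes 17, 23, 29, 35, 41 → 47 → 53 (+6 each step).
For the bins, +10 each step: 12, 22, 32, 42, 52 → 62 → 72.
Putting the parts together: 42 pallets, 47 crates, 62 bins and then 50 pallets, 53 crates, 72 bins.

42 pallets, 47 crates, 62 bins; 50 pallets, 53 crates, 72 bins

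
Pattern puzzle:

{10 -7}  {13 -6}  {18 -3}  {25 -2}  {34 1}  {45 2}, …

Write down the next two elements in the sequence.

First value: differences are 3, 5, 7, … (increasing by 2 each time); 10, 13, 18, 25, 34, 45 → 58 → 73.
Second value — alternating steps +1, +3, +1, +3, …: -7, -6, -3, -2, 1, 2 → 5 → 6.
Putting the parts together: {58 5} and then {73 6}.

{58 5}, {73 6}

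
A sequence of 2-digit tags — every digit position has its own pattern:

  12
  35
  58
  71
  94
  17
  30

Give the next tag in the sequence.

53

First digit: +2 each step, mod 10; 1, 3, 5, 7, 9, 1, 3 → 5.
Second digit: +3 each step, mod 10; 2, 5, 8, 1, 4, 7, 0 → 3.
So the next tag is 53.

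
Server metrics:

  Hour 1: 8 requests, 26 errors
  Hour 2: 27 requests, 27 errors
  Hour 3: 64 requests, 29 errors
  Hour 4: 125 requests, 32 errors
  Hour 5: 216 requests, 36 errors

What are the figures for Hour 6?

Requests goes 8, 27, 64, 125, 216 → 343 (perfect cubes: 2³, 3³, 4³, …).
Errors: differences are 1, 2, 3, … (increasing by 1 each time), so 26, 27, 29, 32, 36 → 41.
So the next line is 343 requests, 41 errors.

343 requests, 41 errors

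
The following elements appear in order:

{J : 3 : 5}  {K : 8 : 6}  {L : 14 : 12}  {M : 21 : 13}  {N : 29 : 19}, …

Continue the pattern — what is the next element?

{O : 38 : 20}

Letter: letters move forward 1 place in the alphabet, so J, K, L, M, N → O.
For the second part, differences are 5, 6, 7, … (increasing by 1 each time): 3, 8, 14, 21, 29 → 38.
Third part — alternating steps +1, +6, +1, +6, …: 5, 6, 12, 13, 19 → 20.
So the next element is {O : 38 : 20}.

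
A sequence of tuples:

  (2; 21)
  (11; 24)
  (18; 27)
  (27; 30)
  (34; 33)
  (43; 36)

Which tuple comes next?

First value: alternating steps +9, +7, +9, +7, …; 2, 11, 18, 27, 34, 43 → 50.
Second value: +3 each step; 21, 24, 27, 30, 33, 36 → 39.
Combining the parts gives (50; 39).

(50; 39)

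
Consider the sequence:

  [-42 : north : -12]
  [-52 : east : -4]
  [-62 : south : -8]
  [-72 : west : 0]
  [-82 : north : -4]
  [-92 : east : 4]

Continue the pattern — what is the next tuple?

First part goes -42, -52, -62, -72, -82, -92 → -102 (−10 each step).
Direction goes north, east, south, west, north, east → south (repeats north → east → south → west).
Third part: alternating steps +8, −4, +8, −4, …; -12, -4, -8, 0, -4, 4 → 0.
Combining the parts gives [-102 : south : 0].

[-102 : south : 0]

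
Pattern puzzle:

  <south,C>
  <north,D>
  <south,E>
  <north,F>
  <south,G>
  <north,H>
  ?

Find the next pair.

<south,I>

Direction — alternates south ↔ north: south, north, south, north, south, north → south.
Letter: letters move forward 1 place in the alphabet; C, D, E, F, G, H → I.
So the next pair is <south,I>.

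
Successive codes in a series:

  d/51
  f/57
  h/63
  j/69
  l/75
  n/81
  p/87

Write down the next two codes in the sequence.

r/93, t/99

Letter goes d, f, h, j, l, n, p → r → t (letters move forward 2 places in the alphabet).
Second component goes 51, 57, 63, 69, 75, 81, 87 → 93 → 99 (+6 each step).
So the next two codes are r/93 and t/99.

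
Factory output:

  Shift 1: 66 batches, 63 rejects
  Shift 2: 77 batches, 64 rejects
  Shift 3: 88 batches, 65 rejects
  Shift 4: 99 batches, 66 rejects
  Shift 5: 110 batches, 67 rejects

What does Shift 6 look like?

121 batches, 68 rejects

Batches: +11 each step, so 66, 77, 88, 99, 110 → 121.
Rejects goes 63, 64, 65, 66, 67 → 68 (+1 each step).
Combining the parts gives 121 batches, 68 rejects.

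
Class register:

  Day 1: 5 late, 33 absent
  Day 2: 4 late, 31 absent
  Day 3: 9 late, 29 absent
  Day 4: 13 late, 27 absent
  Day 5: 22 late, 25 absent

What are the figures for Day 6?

For the late, each term is the sum of the two before it: 5, 4, 9, 13, 22 → 35.
Absent: −2 each step; 33, 31, 29, 27, 25 → 23.
Combining the parts gives 35 late, 23 absent.

35 late, 23 absent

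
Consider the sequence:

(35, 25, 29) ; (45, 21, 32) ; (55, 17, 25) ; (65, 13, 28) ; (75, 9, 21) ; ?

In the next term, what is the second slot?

5

First slot: 35, 45, 55, 65, 75 → 85 (+10 each step).
Second slot goes 25, 21, 17, 13, 9 → 5 (−4 each step).
Third slot: 29, 32, 25, 28, 21 → 24 (alternating steps +3, −7, +3, −7, …).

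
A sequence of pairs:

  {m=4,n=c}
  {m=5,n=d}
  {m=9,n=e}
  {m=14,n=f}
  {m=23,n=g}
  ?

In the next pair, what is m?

37

M goes 4, 5, 9, 14, 23 → 37 (each term is the sum of the two before it).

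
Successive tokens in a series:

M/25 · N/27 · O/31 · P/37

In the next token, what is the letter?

Q

Letter: letters move forward 1 place in the alphabet; M, N, O, P → Q.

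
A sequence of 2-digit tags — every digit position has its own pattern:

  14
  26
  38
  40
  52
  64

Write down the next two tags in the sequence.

First digit: 1, 2, 3, 4, 5, 6 → 7 → 8 (+1 each step, mod 10).
Second digit: 4, 6, 8, 0, 2, 4 → 6 → 8 (+2 each step, mod 10).
Putting the parts together: 76 and then 88.

76, 88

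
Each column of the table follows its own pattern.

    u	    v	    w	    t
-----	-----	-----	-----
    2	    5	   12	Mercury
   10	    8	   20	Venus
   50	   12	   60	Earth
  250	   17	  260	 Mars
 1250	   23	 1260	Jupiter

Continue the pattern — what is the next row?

Column u: 2, 10, 50, 250, 1250 → 6250 (×5 each step).
Column v: differences are 3, 4, 5, … (increasing by 1 each time), so 5, 8, 12, 17, 23 → 30.
Column w — always 10 more than the column u: 12, 20, 60, 260, 1260 → 6260.
Column t: runs through the planets Mercury→Neptune, so Mercury, Venus, Earth, Mars, Jupiter → Saturn.
Putting it together: 6250  30  6260  Saturn.

6250  30  6260  Saturn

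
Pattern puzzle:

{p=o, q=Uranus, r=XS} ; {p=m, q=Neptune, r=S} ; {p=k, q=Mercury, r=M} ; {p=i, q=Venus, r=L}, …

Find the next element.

For the p, letters move back 2 places in the alphabet: o, m, k, i → g.
Q: Uranus, Neptune, Mercury, Venus → Earth (runs through the planets Mercury→Neptune).
R goes XS, S, M, L → XL (runs through clothing sizes XS→XL).
So the next element is {p=g, q=Earth, r=XL}.

{p=g, q=Earth, r=XL}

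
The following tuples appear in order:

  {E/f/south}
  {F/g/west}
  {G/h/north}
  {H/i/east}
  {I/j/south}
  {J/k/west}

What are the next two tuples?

{K/l/north}, {L/m/east}

First letter — letters move forward 1 place in the alphabet: E, F, G, H, I, J → K → L.
Second letter — letters move forward 1 place in the alphabet: f, g, h, i, j, k → l → m.
Direction: repeats south → west → north → east, so south, west, north, east, south, west → north → east.
Putting the parts together: {K/l/north} and then {L/m/east}.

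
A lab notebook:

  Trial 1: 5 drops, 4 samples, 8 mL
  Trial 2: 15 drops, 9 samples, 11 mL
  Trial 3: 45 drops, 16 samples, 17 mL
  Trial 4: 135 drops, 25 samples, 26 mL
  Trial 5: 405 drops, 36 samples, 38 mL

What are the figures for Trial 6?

Drops goes 5, 15, 45, 135, 405 → 1215 (×3 each step).
For the samples, perfect squares: 2², 3², 4², …: 4, 9, 16, 25, 36 → 49.
For the mL, differences are 3, 6, 9, … (increasing by 3 each time): 8, 11, 17, 26, 38 → 53.
Putting it together: 1215 drops, 49 samples, 53 mL.

1215 drops, 49 samples, 53 mL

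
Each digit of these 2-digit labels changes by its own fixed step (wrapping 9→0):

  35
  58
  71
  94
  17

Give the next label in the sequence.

First digit: 3, 5, 7, 9, 1 → 3 (+2 each step, mod 10).
Second digit: +3 each step, mod 10; 5, 8, 1, 4, 7 → 0.
So the next label is 30.

30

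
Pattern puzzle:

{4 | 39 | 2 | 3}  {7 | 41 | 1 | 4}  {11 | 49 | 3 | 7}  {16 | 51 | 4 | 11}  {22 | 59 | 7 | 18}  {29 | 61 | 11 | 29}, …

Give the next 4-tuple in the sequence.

{37 | 69 | 18 | 47}

First component — differences are 3, 4, 5, … (increasing by 1 each time): 4, 7, 11, 16, 22, 29 → 37.
Second component: 39, 41, 49, 51, 59, 61 → 69 (alternating steps +2, +8, +2, +8, …).
For the third component, each term is the sum of the two before it: 2, 1, 3, 4, 7, 11 → 18.
For the fourth component, each term is the sum of the two before it: 3, 4, 7, 11, 18, 29 → 47.
Putting it together: {37 | 69 | 18 | 47}.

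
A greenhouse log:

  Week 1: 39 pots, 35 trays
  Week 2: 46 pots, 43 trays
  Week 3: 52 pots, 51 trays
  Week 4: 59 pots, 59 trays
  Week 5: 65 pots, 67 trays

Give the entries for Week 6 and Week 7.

Pots — alternating steps +7, +6, +7, +6, …: 39, 46, 52, 59, 65 → 72 → 78.
Trays goes 35, 43, 51, 59, 67 → 75 → 83 (+8 each step).
So the next two lines are 72 pots, 75 trays and 78 pots, 83 trays.

72 pots, 75 trays; 78 pots, 83 trays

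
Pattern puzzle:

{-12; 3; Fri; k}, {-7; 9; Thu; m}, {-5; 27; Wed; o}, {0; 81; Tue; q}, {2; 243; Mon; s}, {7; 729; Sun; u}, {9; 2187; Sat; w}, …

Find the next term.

For the first value, alternating steps +5, +2, +5, +2, …: -12, -7, -5, 0, 2, 7, 9 → 14.
For the second value, ×3 each step: 3, 9, 27, 81, 243, 729, 2187 → 6561.
Day — runs backward through the weekdays Mon→Sun: Fri, Thu, Wed, Tue, Mon, Sun, Sat → Fri.
Letter: letters move forward 2 places in the alphabet, so k, m, o, q, s, u, w → y.
So the next term is {14; 6561; Fri; y}.

{14; 6561; Fri; y}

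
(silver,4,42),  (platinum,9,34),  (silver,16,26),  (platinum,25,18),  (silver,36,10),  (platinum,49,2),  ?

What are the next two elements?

Metal — alternates silver ↔ platinum: silver, platinum, silver, platinum, silver, platinum → silver → platinum.
Second component: perfect squares: 2², 3², 4², …; 4, 9, 16, 25, 36, 49 → 64 → 81.
For the third component, −8 each step: 42, 34, 26, 18, 10, 2 → -6 → -14.
Putting the parts together: (silver,64,-6) and then (platinum,81,-14).

(silver,64,-6), (platinum,81,-14)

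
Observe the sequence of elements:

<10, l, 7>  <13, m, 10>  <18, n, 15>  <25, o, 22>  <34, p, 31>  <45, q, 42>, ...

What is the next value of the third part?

55

For the third part, differences are 3, 5, 7, … (increasing by 2 each time): 7, 10, 15, 22, 31, 42 → 55.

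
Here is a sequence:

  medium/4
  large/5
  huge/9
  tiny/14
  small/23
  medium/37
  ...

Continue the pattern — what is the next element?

large/60

Size — repeats medium → large → huge → tiny → small: medium, large, huge, tiny, small, medium → large.
Second component goes 4, 5, 9, 14, 23, 37 → 60 (each term is the sum of the two before it).
Putting it together: large/60.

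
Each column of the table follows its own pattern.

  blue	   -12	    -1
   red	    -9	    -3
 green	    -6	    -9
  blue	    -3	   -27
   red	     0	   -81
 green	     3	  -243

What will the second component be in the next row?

6

Second component: +3 each step; -12, -9, -6, -3, 0, 3 → 6.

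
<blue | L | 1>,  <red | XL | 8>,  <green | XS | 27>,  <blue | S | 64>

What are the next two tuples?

Colour: blue, red, green, blue → red → green (repeats blue → red → green).
Size: L, XL, XS, S → M → L (runs through clothing sizes XS→XL).
Third component — perfect cubes: 1³, 2³, 3³, …: 1, 8, 27, 64 → 125 → 216.
So the next two tuples are <red | M | 125> and <green | L | 216>.

<red | M | 125>, <green | L | 216>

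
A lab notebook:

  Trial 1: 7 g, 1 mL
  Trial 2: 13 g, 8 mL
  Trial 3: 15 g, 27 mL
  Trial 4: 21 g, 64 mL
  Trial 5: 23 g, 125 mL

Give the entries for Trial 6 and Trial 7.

29 g, 216 mL; 31 g, 343 mL

G — alternating steps +6, +2, +6, +2, …: 7, 13, 15, 21, 23 → 29 → 31.
ML: 1, 8, 27, 64, 125 → 216 → 343 (perfect cubes: 1³, 2³, 3³, …).
Putting the parts together: 29 g, 216 mL and then 31 g, 343 mL.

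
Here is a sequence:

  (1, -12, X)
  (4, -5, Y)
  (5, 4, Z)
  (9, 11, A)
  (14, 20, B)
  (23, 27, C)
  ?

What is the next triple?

(37, 36, D)

First coordinate goes 1, 4, 5, 9, 14, 23 → 37 (each term is the sum of the two before it).
Second coordinate goes -12, -5, 4, 11, 20, 27 → 36 (alternating steps +7, +9, +7, +9, …).
Letter: X, Y, Z, A, B, C → D (letters move forward 1 place in the alphabet, wrapping Z→A).
Combining the parts gives (37, 36, D).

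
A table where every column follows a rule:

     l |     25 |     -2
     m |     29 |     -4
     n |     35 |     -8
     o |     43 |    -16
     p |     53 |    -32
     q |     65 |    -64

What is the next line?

Letter: letters move forward 1 place in the alphabet, so l, m, n, o, p, q → r.
Second component: differences are 4, 6, 8, … (increasing by 2 each time), so 25, 29, 35, 43, 53, 65 → 79.
Third component: -2, -4, -8, -16, -32, -64 → -128 (×2 each step).
So the next line is r  79  -128.

r  79  -128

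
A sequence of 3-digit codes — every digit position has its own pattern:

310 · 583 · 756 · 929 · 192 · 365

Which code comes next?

First digit goes 3, 5, 7, 9, 1, 3 → 5 (+2 each step, mod 10).
Second digit: −3 each step, mod 10; 1, 8, 5, 2, 9, 6 → 3.
Third digit: +3 each step, mod 10, so 0, 3, 6, 9, 2, 5 → 8.
Combining the parts gives 538.

538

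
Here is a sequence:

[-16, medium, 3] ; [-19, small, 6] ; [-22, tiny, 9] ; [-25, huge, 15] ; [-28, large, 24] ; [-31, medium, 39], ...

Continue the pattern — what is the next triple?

[-34, small, 63]

First entry: -16, -19, -22, -25, -28, -31 → -34 (−3 each step).
Size: repeats medium → small → tiny → huge → large, so medium, small, tiny, huge, large, medium → small.
Third entry — each term is the sum of the two before it: 3, 6, 9, 15, 24, 39 → 63.
Putting it together: [-34, small, 63].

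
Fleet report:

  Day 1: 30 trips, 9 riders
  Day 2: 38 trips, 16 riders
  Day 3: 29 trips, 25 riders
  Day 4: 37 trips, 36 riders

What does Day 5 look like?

For the trips, alternating steps +8, −9, +8, −9, …: 30, 38, 29, 37 → 28.
Riders: perfect squares: 3², 4², 5², …; 9, 16, 25, 36 → 49.
Putting it together: 28 trips, 49 riders.

28 trips, 49 riders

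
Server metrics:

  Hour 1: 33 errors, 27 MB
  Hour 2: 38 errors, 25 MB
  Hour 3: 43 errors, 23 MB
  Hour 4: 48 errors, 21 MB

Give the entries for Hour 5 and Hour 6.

53 errors, 19 MB; 58 errors, 17 MB

Errors: +5 each step, so 33, 38, 43, 48 → 53 → 58.
For the MB, −2 each step: 27, 25, 23, 21 → 19 → 17.
Putting the parts together: 53 errors, 19 MB and then 58 errors, 17 MB.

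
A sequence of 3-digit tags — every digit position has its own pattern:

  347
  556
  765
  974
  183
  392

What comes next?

501

First digit: +2 each step, mod 10; 3, 5, 7, 9, 1, 3 → 5.
Second digit — +1 each step, mod 10: 4, 5, 6, 7, 8, 9 → 0.
Third digit: 7, 6, 5, 4, 3, 2 → 1 (−1 each step, mod 10).
Combining the parts gives 501.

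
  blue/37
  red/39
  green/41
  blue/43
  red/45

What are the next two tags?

For the colour, repeats blue → red → green: blue, red, green, blue, red → green → blue.
Second component: +2 each step, so 37, 39, 41, 43, 45 → 47 → 49.
Putting the parts together: green/47 and then blue/49.

green/47, blue/49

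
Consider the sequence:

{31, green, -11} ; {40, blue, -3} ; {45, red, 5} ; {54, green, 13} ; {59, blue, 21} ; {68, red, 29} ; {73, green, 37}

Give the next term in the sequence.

{82, blue, 45}

First slot goes 31, 40, 45, 54, 59, 68, 73 → 82 (alternating steps +9, +5, +9, +5, …).
For the colour, repeats green → blue → red: green, blue, red, green, blue, red, green → blue.
Third slot: +8 each step; -11, -3, 5, 13, 21, 29, 37 → 45.
Combining the parts gives {82, blue, 45}.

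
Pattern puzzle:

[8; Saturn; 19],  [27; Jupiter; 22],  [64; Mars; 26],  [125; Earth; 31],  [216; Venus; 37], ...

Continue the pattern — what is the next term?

First coordinate — perfect cubes: 2³, 3³, 4³, …: 8, 27, 64, 125, 216 → 343.
Planet: Saturn, Jupiter, Mars, Earth, Venus → Mercury (runs backward through the planets Mercury→Neptune).
Third coordinate: differences are 3, 4, 5, … (increasing by 1 each time); 19, 22, 26, 31, 37 → 44.
Putting it together: [343; Mercury; 44].

[343; Mercury; 44]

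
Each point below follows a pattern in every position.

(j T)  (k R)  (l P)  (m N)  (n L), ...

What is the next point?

First letter — letters move forward 1 place in the alphabet: j, k, l, m, n → o.
Second letter — letters move back 2 places in the alphabet: T, R, P, N, L → J.
Combining the parts gives (o J).

(o J)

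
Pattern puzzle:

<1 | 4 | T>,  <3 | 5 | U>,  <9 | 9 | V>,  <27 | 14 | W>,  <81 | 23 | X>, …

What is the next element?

<243 | 37 | Y>

First entry: ×3 each step, so 1, 3, 9, 27, 81 → 243.
Second entry — each term is the sum of the two before it: 4, 5, 9, 14, 23 → 37.
Letter: letters move forward 1 place in the alphabet, so T, U, V, W, X → Y.
So the next element is <243 | 37 | Y>.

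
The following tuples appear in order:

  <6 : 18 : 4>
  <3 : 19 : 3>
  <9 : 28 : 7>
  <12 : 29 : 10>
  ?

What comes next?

First coordinate: 6, 3, 9, 12 → 21 (each term is the sum of the two before it).
Second coordinate — alternating steps +1, +9, +1, +9, …: 18, 19, 28, 29 → 38.
Third coordinate: 4, 3, 7, 10 → 17 (each term is the sum of the two before it).
So the next tuple is <21 : 38 : 17>.

<21 : 38 : 17>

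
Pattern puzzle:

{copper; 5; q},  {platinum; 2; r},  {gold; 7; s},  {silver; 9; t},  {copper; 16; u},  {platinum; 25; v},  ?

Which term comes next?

{gold; 41; w}

For the metal, repeats copper → platinum → gold → silver: copper, platinum, gold, silver, copper, platinum → gold.
Second value: each term is the sum of the two before it, so 5, 2, 7, 9, 16, 25 → 41.
Letter goes q, r, s, t, u, v → w (letters move forward 1 place in the alphabet).
Putting it together: {gold; 41; w}.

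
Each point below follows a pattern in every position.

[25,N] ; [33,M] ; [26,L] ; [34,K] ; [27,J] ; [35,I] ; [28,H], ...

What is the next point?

First coordinate: 25, 33, 26, 34, 27, 35, 28 → 36 (alternating steps +8, −7, +8, −7, …).
Letter goes N, M, L, K, J, I, H → G (letters move back 1 place in the alphabet).
Putting it together: [36,G].

[36,G]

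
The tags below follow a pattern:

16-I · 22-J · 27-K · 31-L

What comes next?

First component goes 16, 22, 27, 31 → 34 (differences are 6, 5, 4, … (decreasing by 1 each time)).
Letter — letters move forward 1 place in the alphabet: I, J, K, L → M.
Combining the parts gives 34-M.

34-M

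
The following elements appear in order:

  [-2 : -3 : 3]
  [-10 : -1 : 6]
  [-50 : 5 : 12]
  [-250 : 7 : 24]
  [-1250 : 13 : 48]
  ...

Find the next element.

[-6250 : 15 : 96]

First coordinate: -2, -10, -50, -250, -1250 → -6250 (×5 each step).
Second coordinate: alternating steps +2, +6, +2, +6, …; -3, -1, 5, 7, 13 → 15.
For the third coordinate, ×2 each step: 3, 6, 12, 24, 48 → 96.
Combining the parts gives [-6250 : 15 : 96].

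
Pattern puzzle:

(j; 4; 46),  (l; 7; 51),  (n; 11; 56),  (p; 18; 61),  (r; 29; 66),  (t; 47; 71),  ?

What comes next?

For the letter, letters move forward 2 places in the alphabet: j, l, n, p, r, t → v.
Second part goes 4, 7, 11, 18, 29, 47 → 76 (each term is the sum of the two before it).
Third part: 46, 51, 56, 61, 66, 71 → 76 (+5 each step).
Combining the parts gives (v; 76; 76).

(v; 76; 76)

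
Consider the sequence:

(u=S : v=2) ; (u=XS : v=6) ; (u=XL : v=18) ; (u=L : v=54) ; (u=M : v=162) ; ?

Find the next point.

U: runs backward through clothing sizes XS→XL, so S, XS, XL, L, M → S.
V goes 2, 6, 18, 54, 162 → 486 (×3 each step).
Putting it together: (u=S : v=486).

(u=S : v=486)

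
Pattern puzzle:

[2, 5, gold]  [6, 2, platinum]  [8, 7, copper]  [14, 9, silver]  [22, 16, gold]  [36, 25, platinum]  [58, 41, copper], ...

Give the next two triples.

[94, 66, silver], [152, 107, gold]

First component — each term is the sum of the two before it: 2, 6, 8, 14, 22, 36, 58 → 94 → 152.
Second component goes 5, 2, 7, 9, 16, 25, 41 → 66 → 107 (each term is the sum of the two before it).
Metal: repeats gold → platinum → copper → silver; gold, platinum, copper, silver, gold, platinum, copper → silver → gold.
So the next two triples are [94, 66, silver] and [152, 107, gold].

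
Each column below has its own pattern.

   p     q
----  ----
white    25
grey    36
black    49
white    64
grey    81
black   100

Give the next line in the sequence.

For the column p, repeats white → grey → black: white, grey, black, white, grey, black → white.
Column q: perfect squares: 5², 6², 7², …, so 25, 36, 49, 64, 81, 100 → 121.
Putting it together: white  121.

white  121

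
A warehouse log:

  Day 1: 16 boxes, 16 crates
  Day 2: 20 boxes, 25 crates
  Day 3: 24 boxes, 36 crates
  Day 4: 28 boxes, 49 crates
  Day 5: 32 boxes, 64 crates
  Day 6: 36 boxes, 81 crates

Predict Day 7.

40 boxes, 100 crates

Boxes: 16, 20, 24, 28, 32, 36 → 40 (+4 each step).
For the crates, perfect squares: 4², 5², 6², …: 16, 25, 36, 49, 64, 81 → 100.
Putting it together: 40 boxes, 100 crates.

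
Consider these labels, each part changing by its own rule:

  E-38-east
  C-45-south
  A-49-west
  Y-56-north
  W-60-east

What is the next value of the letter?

U

Letter: letters move back 2 places in the alphabet, wrapping A→Z, so E, C, A, Y, W → U.
Second component: alternating steps +7, +4, +7, +4, …; 38, 45, 49, 56, 60 → 67.
Direction goes east, south, west, north, east → south (repeats east → south → west → north).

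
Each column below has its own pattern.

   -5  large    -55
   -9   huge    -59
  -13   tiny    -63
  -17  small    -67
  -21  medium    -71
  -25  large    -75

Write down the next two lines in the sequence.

First component — −4 each step: -5, -9, -13, -17, -21, -25 → -29 → -33.
Size: large, huge, tiny, small, medium, large → huge → tiny (repeats large → huge → tiny → small → medium).
Third component: -55, -59, -63, -67, -71, -75 → -79 → -83 (−4 each step).
Putting the parts together: -29  huge  -79 and then -33  tiny  -83.

-29  huge  -79; -33  tiny  -83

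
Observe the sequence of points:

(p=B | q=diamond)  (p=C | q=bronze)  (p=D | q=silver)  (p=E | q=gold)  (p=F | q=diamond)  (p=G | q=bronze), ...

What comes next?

For the p, letters move forward 1 place in the alphabet: B, C, D, E, F, G → H.
Q: repeats diamond → bronze → silver → gold; diamond, bronze, silver, gold, diamond, bronze → silver.
Combining the parts gives (p=H | q=silver).

(p=H | q=silver)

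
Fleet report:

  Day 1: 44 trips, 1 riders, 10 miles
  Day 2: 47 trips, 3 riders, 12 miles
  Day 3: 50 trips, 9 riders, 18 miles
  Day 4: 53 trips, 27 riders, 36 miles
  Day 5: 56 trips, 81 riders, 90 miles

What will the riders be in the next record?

Riders: 1, 3, 9, 27, 81 → 243 (×3 each step).

243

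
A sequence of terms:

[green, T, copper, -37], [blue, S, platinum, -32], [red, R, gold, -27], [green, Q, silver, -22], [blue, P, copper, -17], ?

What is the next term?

[red, O, platinum, -12]

Colour: repeats green → blue → red, so green, blue, red, green, blue → red.
Letter goes T, S, R, Q, P → O (letters move back 1 place in the alphabet).
Metal: repeats copper → platinum → gold → silver, so copper, platinum, gold, silver, copper → platinum.
Fourth component — +5 each step: -37, -32, -27, -22, -17 → -12.
Combining the parts gives [red, O, platinum, -12].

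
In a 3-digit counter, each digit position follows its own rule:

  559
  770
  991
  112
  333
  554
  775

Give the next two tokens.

First digit: +2 each step, mod 10; 5, 7, 9, 1, 3, 5, 7 → 9 → 1.
Second digit: +2 each step, mod 10, so 5, 7, 9, 1, 3, 5, 7 → 9 → 1.
Third digit — +1 each step, mod 10: 9, 0, 1, 2, 3, 4, 5 → 6 → 7.
So the next two tokens are 996 and 117.

996, 117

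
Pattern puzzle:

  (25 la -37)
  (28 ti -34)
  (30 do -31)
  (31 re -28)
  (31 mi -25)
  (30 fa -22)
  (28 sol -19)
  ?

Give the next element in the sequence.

(25 la -16)

First coordinate: differences are 3, 2, 1, … (decreasing by 1 each time), so 25, 28, 30, 31, 31, 30, 28 → 25.
Note: la, ti, do, re, mi, fa, sol → la (runs through the solfège scale do→ti).
Third coordinate: +3 each step; -37, -34, -31, -28, -25, -22, -19 → -16.
Putting it together: (25 la -16).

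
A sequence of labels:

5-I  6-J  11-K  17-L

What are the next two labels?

First component: each term is the sum of the two before it, so 5, 6, 11, 17 → 28 → 45.
Letter: I, J, K, L → M → N (letters move forward 1 place in the alphabet).
Putting the parts together: 28-M and then 45-N.

28-M, 45-N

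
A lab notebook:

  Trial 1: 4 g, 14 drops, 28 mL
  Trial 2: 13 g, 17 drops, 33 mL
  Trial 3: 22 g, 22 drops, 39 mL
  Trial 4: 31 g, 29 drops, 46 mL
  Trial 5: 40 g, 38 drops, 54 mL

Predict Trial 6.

49 g, 49 drops, 63 mL

G goes 4, 13, 22, 31, 40 → 49 (+9 each step).
Drops — differences are 3, 5, 7, … (increasing by 2 each time): 14, 17, 22, 29, 38 → 49.
For the mL, differences are 5, 6, 7, … (increasing by 1 each time): 28, 33, 39, 46, 54 → 63.
Putting it together: 49 g, 49 drops, 63 mL.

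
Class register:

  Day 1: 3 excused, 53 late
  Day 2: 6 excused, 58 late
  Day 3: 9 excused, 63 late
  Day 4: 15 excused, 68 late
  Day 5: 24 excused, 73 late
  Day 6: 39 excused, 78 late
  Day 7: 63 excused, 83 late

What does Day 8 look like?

Excused: each term is the sum of the two before it; 3, 6, 9, 15, 24, 39, 63 → 102.
Late goes 53, 58, 63, 68, 73, 78, 83 → 88 (+5 each step).
Putting it together: 102 excused, 88 late.

102 excused, 88 late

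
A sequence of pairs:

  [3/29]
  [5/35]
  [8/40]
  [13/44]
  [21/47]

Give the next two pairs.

First value: each term is the sum of the two before it, so 3, 5, 8, 13, 21 → 34 → 55.
Second value goes 29, 35, 40, 44, 47 → 49 → 50 (differences are 6, 5, 4, … (decreasing by 1 each time)).
Putting the parts together: [34/49] and then [55/50].

[34/49], [55/50]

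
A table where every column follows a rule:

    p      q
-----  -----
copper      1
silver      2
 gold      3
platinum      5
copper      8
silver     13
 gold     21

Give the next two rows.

Column p goes copper, silver, gold, platinum, copper, silver, gold → platinum → copper (repeats copper → silver → gold → platinum).
Column q: each term is the sum of the two before it, so 1, 2, 3, 5, 8, 13, 21 → 34 → 55.
So the next two rows are platinum  34 and copper  55.

platinum  34; copper  55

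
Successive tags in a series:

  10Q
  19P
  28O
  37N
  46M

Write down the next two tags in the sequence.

55L then 64K

First component: 10, 19, 28, 37, 46 → 55 → 64 (+9 each step).
Letter: letters move back 1 place in the alphabet; Q, P, O, N, M → L → K.
So the next two tags are 55L and 64K.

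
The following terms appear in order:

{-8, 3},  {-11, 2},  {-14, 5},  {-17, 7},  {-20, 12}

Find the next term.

First entry goes -8, -11, -14, -17, -20 → -23 (−3 each step).
Second entry: each term is the sum of the two before it, so 3, 2, 5, 7, 12 → 19.
Putting it together: {-23, 19}.

{-23, 19}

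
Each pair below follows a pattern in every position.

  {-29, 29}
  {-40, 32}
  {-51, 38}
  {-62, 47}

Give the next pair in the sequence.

{-73, 59}

First slot: −11 each step, so -29, -40, -51, -62 → -73.
Second slot: differences are 3, 6, 9, … (increasing by 3 each time); 29, 32, 38, 47 → 59.
Putting it together: {-73, 59}.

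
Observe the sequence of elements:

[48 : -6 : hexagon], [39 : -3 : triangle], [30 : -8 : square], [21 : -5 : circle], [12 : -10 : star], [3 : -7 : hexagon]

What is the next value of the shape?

triangle

First value: 48, 39, 30, 21, 12, 3 → -6 (−9 each step).
Second value — alternating steps +3, −5, +3, −5, …: -6, -3, -8, -5, -10, -7 → -12.
Shape: hexagon, triangle, square, circle, star, hexagon → triangle (repeats hexagon → triangle → square → circle → star).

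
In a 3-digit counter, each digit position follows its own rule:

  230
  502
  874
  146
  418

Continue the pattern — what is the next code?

First digit: 2, 5, 8, 1, 4 → 7 (+3 each step, mod 10).
Second digit: −3 each step, mod 10, so 3, 0, 7, 4, 1 → 8.
Third digit: +2 each step, mod 10, so 0, 2, 4, 6, 8 → 0.
Putting it together: 780.

780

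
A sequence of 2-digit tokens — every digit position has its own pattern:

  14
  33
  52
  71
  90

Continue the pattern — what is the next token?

19

First digit: +2 each step, mod 10, so 1, 3, 5, 7, 9 → 1.
For the second digit, −1 each step, mod 10: 4, 3, 2, 1, 0 → 9.
Putting it together: 19.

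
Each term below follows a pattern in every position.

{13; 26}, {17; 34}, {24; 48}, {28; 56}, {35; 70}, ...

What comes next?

{39; 78}

First value: 13, 17, 24, 28, 35 → 39 (alternating steps +4, +7, +4, +7, …).
Second value: always 2 × the first value, so 26, 34, 48, 56, 70 → 78.
Putting it together: {39; 78}.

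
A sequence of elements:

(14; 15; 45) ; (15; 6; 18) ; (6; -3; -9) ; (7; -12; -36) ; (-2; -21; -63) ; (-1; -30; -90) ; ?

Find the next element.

(-10; -39; -117)

First entry goes 14, 15, 6, 7, -2, -1 → -10 (alternating steps +1, −9, +1, −9, …).
Second entry: −9 each step; 15, 6, -3, -12, -21, -30 → -39.
Third entry goes 45, 18, -9, -36, -63, -90 → -117 (always 3 × the second entry).
So the next element is (-10; -39; -117).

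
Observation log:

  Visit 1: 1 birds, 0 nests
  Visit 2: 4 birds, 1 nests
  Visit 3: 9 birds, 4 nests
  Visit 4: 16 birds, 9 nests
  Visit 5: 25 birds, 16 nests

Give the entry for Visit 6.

36 birds, 25 nests

For the birds, perfect squares: 1², 2², 3², …: 1, 4, 9, 16, 25 → 36.
Nests — always the previous value of the birds: 0, 1, 4, 9, 16 → 25.
Combining the parts gives 36 birds, 25 nests.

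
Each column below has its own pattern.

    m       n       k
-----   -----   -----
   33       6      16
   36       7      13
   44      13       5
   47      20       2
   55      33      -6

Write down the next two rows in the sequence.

Column m: alternating steps +3, +8, +3, +8, …; 33, 36, 44, 47, 55 → 58 → 66.
Column n: each term is the sum of the two before it; 6, 7, 13, 20, 33 → 53 → 86.
Column k — together with the column m always sums to 49: 16, 13, 5, 2, -6 → -9 → -17.
So the next two rows are 58  53  -9 and 66  86  -17.

58  53  -9; 66  86  -17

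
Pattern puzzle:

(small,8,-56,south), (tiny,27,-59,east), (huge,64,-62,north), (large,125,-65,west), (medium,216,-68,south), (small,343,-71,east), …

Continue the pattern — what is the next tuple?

(tiny,512,-74,north)

Size: repeats small → tiny → huge → large → medium, so small, tiny, huge, large, medium, small → tiny.
Second component: perfect cubes: 2³, 3³, 4³, …; 8, 27, 64, 125, 216, 343 → 512.
Third component — −3 each step: -56, -59, -62, -65, -68, -71 → -74.
For the direction, repeats south → east → north → west: south, east, north, west, south, east → north.
So the next tuple is (tiny,512,-74,north).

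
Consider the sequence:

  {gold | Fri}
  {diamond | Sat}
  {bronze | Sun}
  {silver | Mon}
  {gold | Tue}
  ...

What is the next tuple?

Rank: gold, diamond, bronze, silver, gold → diamond (repeats gold → diamond → bronze → silver).
Day goes Fri, Sat, Sun, Mon, Tue → Wed (runs through the weekdays Mon→Sun).
Putting it together: {diamond | Wed}.

{diamond | Wed}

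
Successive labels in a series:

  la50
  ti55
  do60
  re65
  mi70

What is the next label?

Note: runs through the solfège scale do→ti, so la, ti, do, re, mi → fa.
Second component — +5 each step: 50, 55, 60, 65, 70 → 75.
Putting it together: fa75.

fa75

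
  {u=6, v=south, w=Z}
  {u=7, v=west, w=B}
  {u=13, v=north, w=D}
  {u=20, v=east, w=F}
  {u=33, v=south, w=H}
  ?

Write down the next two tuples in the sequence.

U: each term is the sum of the two before it; 6, 7, 13, 20, 33 → 53 → 86.
V goes south, west, north, east, south → west → north (repeats south → west → north → east).
For the w, letters move forward 2 places in the alphabet, wrapping Z→A: Z, B, D, F, H → J → L.
Putting the parts together: {u=53, v=west, w=J} and then {u=86, v=north, w=L}.

{u=53, v=west, w=J}, {u=86, v=north, w=L}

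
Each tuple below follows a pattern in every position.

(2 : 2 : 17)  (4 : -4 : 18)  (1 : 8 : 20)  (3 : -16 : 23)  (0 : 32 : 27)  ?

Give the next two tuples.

First entry — alternating steps +2, −3, +2, −3, …: 2, 4, 1, 3, 0 → 2 → -1.
Second entry goes 2, -4, 8, -16, 32 → -64 → 128 (×(-2) each step).
Third entry goes 17, 18, 20, 23, 27 → 32 → 38 (differences are 1, 2, 3, … (increasing by 1 each time)).
Putting the parts together: (2 : -64 : 32) and then (-1 : 128 : 38).

(2 : -64 : 32), (-1 : 128 : 38)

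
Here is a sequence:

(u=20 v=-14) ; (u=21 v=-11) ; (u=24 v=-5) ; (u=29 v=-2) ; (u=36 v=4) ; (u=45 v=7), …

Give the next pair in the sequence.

U: differences are 1, 3, 5, … (increasing by 2 each time), so 20, 21, 24, 29, 36, 45 → 56.
V — alternating steps +3, +6, +3, +6, …: -14, -11, -5, -2, 4, 7 → 13.
So the next pair is (u=56 v=13).

(u=56 v=13)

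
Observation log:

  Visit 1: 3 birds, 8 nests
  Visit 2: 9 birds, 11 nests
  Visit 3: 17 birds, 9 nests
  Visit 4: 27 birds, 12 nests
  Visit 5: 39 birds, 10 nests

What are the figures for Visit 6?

53 birds, 13 nests

Birds goes 3, 9, 17, 27, 39 → 53 (differences are 6, 8, 10, … (increasing by 2 each time)).
Nests: alternating steps +3, −2, +3, −2, …; 8, 11, 9, 12, 10 → 13.
Putting it together: 53 birds, 13 nests.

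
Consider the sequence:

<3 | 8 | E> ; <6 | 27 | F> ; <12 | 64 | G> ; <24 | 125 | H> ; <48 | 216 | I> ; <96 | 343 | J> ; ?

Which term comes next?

<192 | 512 | K>

First slot: ×2 each step, so 3, 6, 12, 24, 48, 96 → 192.
For the second slot, perfect cubes: 2³, 3³, 4³, …: 8, 27, 64, 125, 216, 343 → 512.
Letter: letters move forward 1 place in the alphabet; E, F, G, H, I, J → K.
Combining the parts gives <192 | 512 | K>.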